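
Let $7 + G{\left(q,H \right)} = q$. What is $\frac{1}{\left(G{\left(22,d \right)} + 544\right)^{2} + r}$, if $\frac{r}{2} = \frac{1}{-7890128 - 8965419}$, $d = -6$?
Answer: $\frac{16855547}{5267038182105} \approx 3.2002 \cdot 10^{-6}$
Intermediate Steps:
$G{\left(q,H \right)} = -7 + q$
$r = - \frac{2}{16855547}$ ($r = \frac{2}{-7890128 - 8965419} = \frac{2}{-16855547} = 2 \left(- \frac{1}{16855547}\right) = - \frac{2}{16855547} \approx -1.1866 \cdot 10^{-7}$)
$\frac{1}{\left(G{\left(22,d \right)} + 544\right)^{2} + r} = \frac{1}{\left(\left(-7 + 22\right) + 544\right)^{2} - \frac{2}{16855547}} = \frac{1}{\left(15 + 544\right)^{2} - \frac{2}{16855547}} = \frac{1}{559^{2} - \frac{2}{16855547}} = \frac{1}{312481 - \frac{2}{16855547}} = \frac{1}{\frac{5267038182105}{16855547}} = \frac{16855547}{5267038182105}$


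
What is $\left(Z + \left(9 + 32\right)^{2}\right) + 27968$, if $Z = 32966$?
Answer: $62615$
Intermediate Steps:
$\left(Z + \left(9 + 32\right)^{2}\right) + 27968 = \left(32966 + \left(9 + 32\right)^{2}\right) + 27968 = \left(32966 + 41^{2}\right) + 27968 = \left(32966 + 1681\right) + 27968 = 34647 + 27968 = 62615$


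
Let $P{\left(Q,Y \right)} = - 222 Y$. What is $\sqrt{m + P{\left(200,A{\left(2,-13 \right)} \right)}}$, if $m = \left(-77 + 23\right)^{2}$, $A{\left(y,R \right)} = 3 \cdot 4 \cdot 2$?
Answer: $6 i \sqrt{67} \approx 49.112 i$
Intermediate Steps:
$A{\left(y,R \right)} = 24$ ($A{\left(y,R \right)} = 12 \cdot 2 = 24$)
$m = 2916$ ($m = \left(-54\right)^{2} = 2916$)
$\sqrt{m + P{\left(200,A{\left(2,-13 \right)} \right)}} = \sqrt{2916 - 5328} = \sqrt{-2412} = 6 i \sqrt{67}$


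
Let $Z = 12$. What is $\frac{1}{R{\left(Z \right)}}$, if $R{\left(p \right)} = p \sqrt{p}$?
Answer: $\frac{\sqrt{3}}{72} \approx 0.024056$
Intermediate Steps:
$R{\left(p \right)} = p^{\frac{3}{2}}$
$\frac{1}{R{\left(Z \right)}} = \frac{1}{12^{\frac{3}{2}}} = \frac{1}{24 \sqrt{3}} = \frac{\sqrt{3}}{72}$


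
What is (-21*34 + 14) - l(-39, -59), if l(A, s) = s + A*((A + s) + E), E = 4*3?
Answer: -3995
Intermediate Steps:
E = 12
l(A, s) = s + A*(12 + A + s) (l(A, s) = s + A*((A + s) + 12) = s + A*(12 + A + s))
(-21*34 + 14) - l(-39, -59) = (-21*34 + 14) - (-59 + (-39)**2 + 12*(-39) - 39*(-59)) = (-714 + 14) - (-59 + 1521 - 468 + 2301) = -700 - 1*3295 = -700 - 3295 = -3995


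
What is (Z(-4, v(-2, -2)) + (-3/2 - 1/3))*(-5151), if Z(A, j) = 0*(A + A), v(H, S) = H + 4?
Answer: 18887/2 ≈ 9443.5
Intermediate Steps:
v(H, S) = 4 + H
Z(A, j) = 0 (Z(A, j) = 0*(2*A) = 0)
(Z(-4, v(-2, -2)) + (-3/2 - 1/3))*(-5151) = (0 + (-3/2 - 1/3))*(-5151) = (0 + (-3*½ - 1*⅓))*(-5151) = (0 + (-3/2 - ⅓))*(-5151) = (0 - 11/6)*(-5151) = -11/6*(-5151) = 18887/2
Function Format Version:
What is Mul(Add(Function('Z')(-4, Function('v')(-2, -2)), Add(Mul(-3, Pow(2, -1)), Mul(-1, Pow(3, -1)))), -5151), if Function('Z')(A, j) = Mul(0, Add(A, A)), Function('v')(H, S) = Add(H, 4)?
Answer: Rational(18887, 2) ≈ 9443.5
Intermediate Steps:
Function('v')(H, S) = Add(4, H)
Function('Z')(A, j) = 0 (Function('Z')(A, j) = Mul(0, Mul(2, A)) = 0)
Mul(Add(Function('Z')(-4, Function('v')(-2, -2)), Add(Mul(-3, Pow(2, -1)), Mul(-1, Pow(3, -1)))), -5151) = Mul(Add(0, Add(Mul(-3, Pow(2, -1)), Mul(-1, Pow(3, -1)))), -5151) = Mul(Add(0, Add(Mul(-3, Rational(1, 2)), Mul(-1, Rational(1, 3)))), -5151) = Mul(Add(0, Add(Rational(-3, 2), Rational(-1, 3))), -5151) = Mul(Add(0, Rational(-11, 6)), -5151) = Mul(Rational(-11, 6), -5151) = Rational(18887, 2)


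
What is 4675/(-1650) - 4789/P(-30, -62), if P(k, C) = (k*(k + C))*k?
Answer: -229811/82800 ≈ -2.7755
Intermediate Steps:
P(k, C) = k**2*(C + k) (P(k, C) = (k*(C + k))*k = k**2*(C + k))
4675/(-1650) - 4789/P(-30, -62) = 4675/(-1650) - 4789*1/(900*(-62 - 30)) = 4675*(-1/1650) - 4789/(900*(-92)) = -17/6 - 4789/(-82800) = -17/6 - 4789*(-1/82800) = -17/6 + 4789/82800 = -229811/82800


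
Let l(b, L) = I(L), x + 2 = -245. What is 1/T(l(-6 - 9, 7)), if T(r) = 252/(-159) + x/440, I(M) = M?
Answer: -23320/50051 ≈ -0.46592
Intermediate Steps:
x = -247 (x = -2 - 245 = -247)
l(b, L) = L
T(r) = -50051/23320 (T(r) = 252/(-159) - 247/440 = 252*(-1/159) - 247*1/440 = -84/53 - 247/440 = -50051/23320)
1/T(l(-6 - 9, 7)) = 1/(-50051/23320) = -23320/50051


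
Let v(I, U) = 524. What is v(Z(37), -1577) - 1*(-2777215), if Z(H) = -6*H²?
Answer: 2777739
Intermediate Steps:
v(Z(37), -1577) - 1*(-2777215) = 524 - 1*(-2777215) = 524 + 2777215 = 2777739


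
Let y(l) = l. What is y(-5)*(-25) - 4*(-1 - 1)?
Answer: 133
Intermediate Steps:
y(-5)*(-25) - 4*(-1 - 1) = -5*(-25) - 4*(-1 - 1) = 125 - 4*(-2) = 125 + 8 = 133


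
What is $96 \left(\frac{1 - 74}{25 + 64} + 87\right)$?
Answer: $\frac{736320}{89} \approx 8273.3$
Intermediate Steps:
$96 \left(\frac{1 - 74}{25 + 64} + 87\right) = 96 \left(- \frac{73}{89} + 87\right) = 96 \cdot \frac{7670}{89} = \frac{736320}{89}$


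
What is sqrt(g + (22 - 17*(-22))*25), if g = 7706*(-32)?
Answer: 2*I*sqrt(59173) ≈ 486.51*I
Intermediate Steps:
g = -246592
sqrt(g + (22 - 17*(-22))*25) = sqrt(-246592 + (22 - 17*(-22))*25) = sqrt(-246592 + (22 + 374)*25) = sqrt(-246592 + 396*25) = sqrt(-246592 + 9900) = sqrt(-236692) = 2*I*sqrt(59173)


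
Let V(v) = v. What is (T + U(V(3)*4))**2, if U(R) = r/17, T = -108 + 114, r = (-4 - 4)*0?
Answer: 36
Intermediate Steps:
r = 0 (r = -8*0 = 0)
T = 6
U(R) = 0 (U(R) = 0/17 = 0*(1/17) = 0)
(T + U(V(3)*4))**2 = (6 + 0)**2 = 6**2 = 36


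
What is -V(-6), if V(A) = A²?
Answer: -36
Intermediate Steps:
-V(-6) = -1*(-6)² = -1*36 = -36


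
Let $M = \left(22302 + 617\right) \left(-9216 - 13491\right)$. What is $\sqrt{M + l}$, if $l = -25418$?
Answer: $i \sqrt{520447151} \approx 22813.0 i$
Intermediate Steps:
$M = -520421733$ ($M = 22919 \left(-22707\right) = -520421733$)
$\sqrt{M + l} = \sqrt{-520421733 - 25418} = \sqrt{-520447151} = i \sqrt{520447151}$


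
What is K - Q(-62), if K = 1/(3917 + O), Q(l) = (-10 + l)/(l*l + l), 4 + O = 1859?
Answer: 209683/10914852 ≈ 0.019211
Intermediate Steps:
O = 1855 (O = -4 + 1859 = 1855)
Q(l) = (-10 + l)/(l + l²) (Q(l) = (-10 + l)/(l² + l) = (-10 + l)/(l + l²))
K = 1/5772 (K = 1/(3917 + 1855) = 1/5772 ≈ 0.00017325)
K - Q(-62) = 1/5772 - (-10 - 62)/((-62)*(1 - 62)) = 1/5772 - (-1)*(-72)/(62*(-61)) = 1/5772 - (-1)*(-1)*(-72)/(62*61) = 1/5772 - 1*(-36/1891) = 1/5772 + 36/1891 = 209683/10914852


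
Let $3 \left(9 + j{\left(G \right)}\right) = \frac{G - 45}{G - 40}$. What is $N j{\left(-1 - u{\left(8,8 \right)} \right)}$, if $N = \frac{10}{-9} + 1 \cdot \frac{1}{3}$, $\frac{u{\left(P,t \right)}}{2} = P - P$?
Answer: $\frac{7427}{1107} \approx 6.7091$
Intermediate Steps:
$u{\left(P,t \right)} = 0$ ($u{\left(P,t \right)} = 2 \left(P - P\right) = 2 \cdot 0 = 0$)
$N = - \frac{7}{9}$ ($N = 10 \left(- \frac{1}{9}\right) + 1 \cdot \frac{1}{3} = - \frac{10}{9} + \frac{1}{3} = - \frac{7}{9} \approx -0.77778$)
$j{\left(G \right)} = -9 + \frac{-45 + G}{3 \left(-40 + G\right)}$ ($j{\left(G \right)} = -9 + \frac{\left(G - 45\right) \frac{1}{G - 40}}{3} = -9 + \frac{\left(-45 + G\right) \frac{1}{-40 + G}}{3} = -9 + \frac{\frac{1}{-40 + G} \left(-45 + G\right)}{3} = -9 + \frac{-45 + G}{3 \left(-40 + G\right)}$)
$N j{\left(-1 - u{\left(8,8 \right)} \right)} = - \frac{7 \frac{1035 - 26 \left(-1 - 0\right)}{3 \left(-40 - 1\right)}}{9} = - \frac{7 \frac{1035 - 26 \left(-1 + 0\right)}{3 \left(-40 + \left(-1 + 0\right)\right)}}{9} = - \frac{7 \frac{1035 - -26}{3 \left(-40 - 1\right)}}{9} = - \frac{7 \frac{1035 + 26}{3 \left(-41\right)}}{9} = - \frac{7 \cdot \frac{1}{3} \left(- \frac{1}{41}\right) 1061}{9} = \left(- \frac{7}{9}\right) \left(- \frac{1061}{123}\right) = \frac{7427}{1107}$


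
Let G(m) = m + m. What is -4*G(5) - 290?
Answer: -330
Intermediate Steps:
G(m) = 2*m
-4*G(5) - 290 = -8*5 - 290 = -4*10 - 290 = -40 - 290 = -330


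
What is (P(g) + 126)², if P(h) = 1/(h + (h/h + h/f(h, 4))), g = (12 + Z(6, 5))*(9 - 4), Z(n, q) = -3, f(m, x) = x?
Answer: 832784164/52441 ≈ 15880.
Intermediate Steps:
g = 45 (g = (12 - 3)*(9 - 4) = 9*5 = 45)
P(h) = 1/(1 + 5*h/4) (P(h) = 1/(h + (h/h + h/4)) = 1/(h + (1 + h*(¼))) = 1/(h + (1 + h/4)) = 1/(1 + 5*h/4))
(P(g) + 126)² = (4/(4 + 5*45) + 126)² = (4/(4 + 225) + 126)² = (4/229 + 126)² = (28858/229)² = 832784164/52441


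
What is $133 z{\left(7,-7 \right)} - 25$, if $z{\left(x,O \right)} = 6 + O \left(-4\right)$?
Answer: $4497$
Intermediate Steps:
$z{\left(x,O \right)} = 6 - 4 O$
$133 z{\left(7,-7 \right)} - 25 = 133 \left(6 - -28\right) - 25 = 133 \left(6 + 28\right) - 25 = 133 \cdot 34 - 25 = 4522 - 25 = 4497$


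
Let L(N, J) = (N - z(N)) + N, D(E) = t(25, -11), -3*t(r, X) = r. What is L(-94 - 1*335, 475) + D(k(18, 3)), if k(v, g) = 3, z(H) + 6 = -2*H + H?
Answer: -3868/3 ≈ -1289.3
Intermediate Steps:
z(H) = -6 - H (z(H) = -6 + (-2*H + H) = -6 - H)
t(r, X) = -r/3
D(E) = -25/3 (D(E) = -⅓*25 = -25/3)
L(N, J) = 6 + 3*N (L(N, J) = (N - (-6 - N)) + N = (N + (6 + N)) + N = (6 + 2*N) + N = 6 + 3*N)
L(-94 - 1*335, 475) + D(k(18, 3)) = (6 + 3*(-94 - 1*335)) - 25/3 = (6 + 3*(-94 - 335)) - 25/3 = (6 + 3*(-429)) - 25/3 = (6 - 1287) - 25/3 = -1281 - 25/3 = -3868/3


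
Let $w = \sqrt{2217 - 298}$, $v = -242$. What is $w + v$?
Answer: $-242 + \sqrt{1919} \approx -198.19$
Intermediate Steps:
$w = \sqrt{1919} \approx 43.806$
$w + v = \sqrt{1919} - 242 = -242 + \sqrt{1919}$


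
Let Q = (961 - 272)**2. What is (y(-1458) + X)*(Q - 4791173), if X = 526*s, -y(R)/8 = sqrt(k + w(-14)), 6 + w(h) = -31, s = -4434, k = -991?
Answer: 10067191936368 + 69063232*I*sqrt(257) ≈ 1.0067e+13 + 1.1072e+9*I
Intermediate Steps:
w(h) = -37 (w(h) = -6 - 31 = -37)
Q = 474721 (Q = 689**2 = 474721)
y(R) = -16*I*sqrt(257) (y(R) = -8*sqrt(-991 - 37) = -16*I*sqrt(257))
X = -2332284 (X = 526*(-4434) = -2332284)
(y(-1458) + X)*(Q - 4791173) = (-16*I*sqrt(257) - 2332284)*(474721 - 4791173) = (-2332284 - 16*I*sqrt(257))*(-4316452) = 10067191936368 + 69063232*I*sqrt(257)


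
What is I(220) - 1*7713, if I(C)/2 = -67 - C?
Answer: -8287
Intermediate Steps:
I(C) = -134 - 2*C (I(C) = 2*(-67 - C) = -134 - 2*C)
I(220) - 1*7713 = (-134 - 2*220) - 1*7713 = (-134 - 440) - 7713 = -574 - 7713 = -8287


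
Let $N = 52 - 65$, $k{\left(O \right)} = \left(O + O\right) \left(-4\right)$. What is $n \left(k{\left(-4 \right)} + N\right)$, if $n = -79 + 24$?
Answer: $-1045$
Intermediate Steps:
$k{\left(O \right)} = - 8 O$ ($k{\left(O \right)} = 2 O \left(-4\right) = - 8 O$)
$n = -55$
$N = -13$
$n \left(k{\left(-4 \right)} + N\right) = - 55 \left(\left(-8\right) \left(-4\right) - 13\right) = - 55 \left(32 - 13\right) = \left(-55\right) 19 = -1045$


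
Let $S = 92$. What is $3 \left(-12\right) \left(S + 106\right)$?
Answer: $-7128$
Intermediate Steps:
$3 \left(-12\right) \left(S + 106\right) = 3 \left(-12\right) \left(92 + 106\right) = \left(-36\right) 198 = -7128$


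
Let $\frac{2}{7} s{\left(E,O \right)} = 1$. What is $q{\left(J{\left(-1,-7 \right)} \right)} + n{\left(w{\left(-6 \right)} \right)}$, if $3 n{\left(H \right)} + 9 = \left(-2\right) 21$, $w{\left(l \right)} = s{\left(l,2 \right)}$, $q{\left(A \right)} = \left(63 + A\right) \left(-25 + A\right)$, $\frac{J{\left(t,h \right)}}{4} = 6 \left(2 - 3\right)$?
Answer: $-1928$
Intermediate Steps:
$J{\left(t,h \right)} = -24$ ($J{\left(t,h \right)} = 4 \cdot 6 \left(2 - 3\right) = 4 \cdot 6 \left(-1\right) = 4 \left(-6\right) = -24$)
$q{\left(A \right)} = \left(-25 + A\right) \left(63 + A\right)$
$s{\left(E,O \right)} = \frac{7}{2}$ ($s{\left(E,O \right)} = \frac{7}{2} \cdot 1 = \frac{7}{2}$)
$w{\left(l \right)} = \frac{7}{2}$
$n{\left(H \right)} = -17$ ($n{\left(H \right)} = -3 + \frac{\left(-2\right) 21}{3} = -3 + \frac{1}{3} \left(-42\right) = -3 - 14 = -17$)
$q{\left(J{\left(-1,-7 \right)} \right)} + n{\left(w{\left(-6 \right)} \right)} = \left(-1575 + \left(-24\right)^{2} + 38 \left(-24\right)\right) - 17 = \left(-1575 + 576 - 912\right) - 17 = -1911 - 17 = -1928$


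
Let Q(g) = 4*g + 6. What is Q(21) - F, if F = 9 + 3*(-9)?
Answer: 108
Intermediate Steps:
F = -18 (F = 9 - 27 = -18)
Q(g) = 6 + 4*g
Q(21) - F = (6 + 4*21) - 1*(-18) = (6 + 84) + 18 = 90 + 18 = 108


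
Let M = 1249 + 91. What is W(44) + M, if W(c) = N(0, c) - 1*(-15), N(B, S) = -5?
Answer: 1350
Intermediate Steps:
W(c) = 10 (W(c) = -5 - 1*(-15) = -5 + 15 = 10)
M = 1340
W(44) + M = 10 + 1340 = 1350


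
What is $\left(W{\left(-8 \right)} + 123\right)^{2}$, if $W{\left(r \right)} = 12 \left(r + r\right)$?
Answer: $4761$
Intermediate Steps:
$W{\left(r \right)} = 24 r$ ($W{\left(r \right)} = 12 \cdot 2 r = 24 r$)
$\left(W{\left(-8 \right)} + 123\right)^{2} = \left(24 \left(-8\right) + 123\right)^{2} = \left(-192 + 123\right)^{2} = \left(-69\right)^{2} = 4761$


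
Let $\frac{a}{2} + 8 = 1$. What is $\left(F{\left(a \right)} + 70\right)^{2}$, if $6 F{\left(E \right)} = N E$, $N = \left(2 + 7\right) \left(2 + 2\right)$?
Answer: $196$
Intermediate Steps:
$a = -14$ ($a = -16 + 2 \cdot 1 = -16 + 2 = -14$)
$N = 36$ ($N = 9 \cdot 4 = 36$)
$F{\left(E \right)} = 6 E$ ($F{\left(E \right)} = \frac{36 E}{6} = 6 E$)
$\left(F{\left(a \right)} + 70\right)^{2} = \left(6 \left(-14\right) + 70\right)^{2} = \left(-84 + 70\right)^{2} = \left(-14\right)^{2} = 196$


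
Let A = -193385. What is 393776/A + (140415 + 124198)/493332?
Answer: -143090116627/95403008820 ≈ -1.4998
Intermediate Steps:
393776/A + (140415 + 124198)/493332 = 393776/(-193385) + (140415 + 124198)/493332 = 393776*(-1/193385) + 264613*(1/493332) = -393776/193385 + 264613/493332 = -143090116627/95403008820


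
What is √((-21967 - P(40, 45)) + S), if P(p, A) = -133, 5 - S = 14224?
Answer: I*√36053 ≈ 189.88*I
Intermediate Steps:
S = -14219 (S = 5 - 1*14224 = 5 - 14224 = -14219)
√((-21967 - P(40, 45)) + S) = √((-21967 - 1*(-133)) - 14219) = √((-21967 + 133) - 14219) = √(-21834 - 14219) = √(-36053) = I*√36053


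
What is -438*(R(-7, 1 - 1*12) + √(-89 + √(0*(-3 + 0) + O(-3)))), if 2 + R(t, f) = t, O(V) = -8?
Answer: 3942 - 438*√(-89 + 2*I*√2) ≈ 3876.3 - 4132.6*I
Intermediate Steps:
R(t, f) = -2 + t
-438*(R(-7, 1 - 1*12) + √(-89 + √(0*(-3 + 0) + O(-3)))) = -438*((-2 - 7) + √(-89 + √(0*(-3 + 0) - 8))) = -438*(-9 + √(-89 + √(0*(-3) - 8))) = -438*(-9 + √(-89 + √(0 - 8))) = -438*(-9 + √(-89 + √(-8))) = -438*(-9 + √(-89 + 2*I*√2)) = 3942 - 438*√(-89 + 2*I*√2)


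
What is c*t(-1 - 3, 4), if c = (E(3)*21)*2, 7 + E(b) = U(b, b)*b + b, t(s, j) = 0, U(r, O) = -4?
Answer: 0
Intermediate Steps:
E(b) = -7 - 3*b (E(b) = -7 + (-4*b + b) = -7 - 3*b)
c = -672 (c = ((-7 - 3*3)*21)*2 = ((-7 - 9)*21)*2 = -16*21*2 = -336*2 = -672)
c*t(-1 - 3, 4) = -672*0 = 0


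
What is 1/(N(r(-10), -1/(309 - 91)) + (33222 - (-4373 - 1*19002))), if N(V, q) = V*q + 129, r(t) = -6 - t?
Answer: 109/6183132 ≈ 1.7629e-5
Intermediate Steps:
N(V, q) = 129 + V*q
1/(N(r(-10), -1/(309 - 91)) + (33222 - (-4373 - 1*19002))) = 1/((129 + (-6 - 1*(-10))*(-1/(309 - 91))) + (33222 - (-4373 - 1*19002))) = 1/((129 + (-6 + 10)*(-1/218)) + (33222 - (-4373 - 19002))) = 1/((129 + 4*(-1*1/218)) + (33222 - 1*(-23375))) = 1/((129 + 4*(-1/218)) + (33222 + 23375)) = 1/((129 - 2/109) + 56597) = 1/(14059/109 + 56597) = 1/(6183132/109) = 109/6183132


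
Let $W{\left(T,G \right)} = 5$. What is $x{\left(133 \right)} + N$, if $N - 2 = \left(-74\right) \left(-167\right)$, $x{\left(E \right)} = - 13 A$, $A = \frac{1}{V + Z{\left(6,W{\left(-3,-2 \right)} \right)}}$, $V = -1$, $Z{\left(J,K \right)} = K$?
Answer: $\frac{49427}{4} \approx 12357.0$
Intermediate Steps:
$A = \frac{1}{4}$ ($A = \frac{1}{-1 + 5} = \frac{1}{4} \approx 0.25$)
$x{\left(E \right)} = - \frac{13}{4}$ ($x{\left(E \right)} = \left(-13\right) \frac{1}{4} = - \frac{13}{4}$)
$N = 12360$ ($N = 2 - -12358 = 2 + 12358 = 12360$)
$x{\left(133 \right)} + N = - \frac{13}{4} + 12360 = \frac{49427}{4}$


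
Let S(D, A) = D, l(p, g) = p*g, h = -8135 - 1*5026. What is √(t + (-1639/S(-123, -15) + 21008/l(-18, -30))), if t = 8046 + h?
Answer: I*√17233799370/1845 ≈ 71.153*I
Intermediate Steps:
h = -13161 (h = -8135 - 5026 = -13161)
l(p, g) = g*p
t = -5115 (t = 8046 - 13161 = -5115)
√(t + (-1639/S(-123, -15) + 21008/l(-18, -30))) = √(-5115 + (-1639/(-123) + 21008/((-30*(-18))))) = √(-5115 + (-1639*(-1/123) + 21008/540)) = √(-5115 + (1639/123 + 21008*(1/540))) = √(-5115 + (1639/123 + 5252/135)) = √(-5115 + 289087/5535) = √(-28022438/5535) = I*√17233799370/1845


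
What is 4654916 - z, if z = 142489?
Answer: 4512427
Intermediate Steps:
4654916 - z = 4654916 - 1*142489 = 4654916 - 142489 = 4512427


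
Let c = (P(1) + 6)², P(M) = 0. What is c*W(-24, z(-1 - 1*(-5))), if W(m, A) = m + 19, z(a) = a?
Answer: -180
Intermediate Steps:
W(m, A) = 19 + m
c = 36 (c = (0 + 6)² = 6² = 36)
c*W(-24, z(-1 - 1*(-5))) = 36*(19 - 24) = 36*(-5) = -180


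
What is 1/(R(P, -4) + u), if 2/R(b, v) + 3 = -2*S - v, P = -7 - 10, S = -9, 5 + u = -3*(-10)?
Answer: 19/477 ≈ 0.039832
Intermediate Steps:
u = 25 (u = -5 - 3*(-10) = -5 + 30 = 25)
P = -17
R(b, v) = 2/(15 - v) (R(b, v) = 2/(-3 + (-2*(-9) - v)) = 2/(-3 + (18 - v)) = 2/(15 - v))
1/(R(P, -4) + u) = 1/(-2/(-15 - 4) + 25) = 1/(-2/(-19) + 25) = 1/(-2*(-1/19) + 25) = 1/(2/19 + 25) = 1/(477/19) = 19/477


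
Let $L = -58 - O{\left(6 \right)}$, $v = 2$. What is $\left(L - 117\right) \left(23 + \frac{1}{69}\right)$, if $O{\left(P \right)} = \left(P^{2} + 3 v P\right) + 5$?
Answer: $- \frac{133392}{23} \approx -5799.6$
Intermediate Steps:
$O{\left(P \right)} = 5 + P^{2} + 6 P$ ($O{\left(P \right)} = \left(P^{2} + 3 \cdot 2 P\right) + 5 = \left(P^{2} + 6 P\right) + 5 = 5 + P^{2} + 6 P$)
$L = -135$ ($L = -58 - \left(5 + 6^{2} + 6 \cdot 6\right) = -58 - \left(5 + 36 + 36\right) = -58 - 77 = -135$)
$\left(L - 117\right) \left(23 + \frac{1}{69}\right) = \left(-135 - 117\right) \left(23 + \frac{1}{69}\right) = - 252 \left(23 + \frac{1}{69}\right) = \left(-252\right) \frac{1588}{69} = - \frac{133392}{23}$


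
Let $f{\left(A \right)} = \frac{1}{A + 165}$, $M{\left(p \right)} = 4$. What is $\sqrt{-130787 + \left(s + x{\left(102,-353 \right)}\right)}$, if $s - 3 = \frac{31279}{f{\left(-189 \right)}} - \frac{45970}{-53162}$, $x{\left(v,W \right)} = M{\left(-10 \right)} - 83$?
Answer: $\frac{i \sqrt{622864513481314}}{26581} \approx 938.91 i$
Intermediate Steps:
$f{\left(A \right)} = \frac{1}{165 + A}$
$x{\left(v,W \right)} = -79$ ($x{\left(v,W \right)} = 4 - 83 = -79$)
$s = - \frac{19954147648}{26581}$ ($s = 3 + \left(\frac{31279}{\frac{1}{165 - 189}} - \frac{45970}{-53162}\right) = 3 + \left(\frac{31279}{\frac{1}{-24}} - - \frac{22985}{26581}\right) = 3 + \left(\frac{31279}{- \frac{1}{24}} + \frac{22985}{26581}\right) = 3 + \left(31279 \left(-24\right) + \frac{22985}{26581}\right) = 3 + \left(-750696 + \frac{22985}{26581}\right) = 3 - \frac{19954227391}{26581} = - \frac{19954147648}{26581} \approx -7.5069 \cdot 10^{5}$)
$\sqrt{-130787 + \left(s + x{\left(102,-353 \right)}\right)} = \sqrt{-130787 - \frac{19956247547}{26581}} = \sqrt{- \frac{23432696794}{26581}} = \frac{i \sqrt{622864513481314}}{26581}$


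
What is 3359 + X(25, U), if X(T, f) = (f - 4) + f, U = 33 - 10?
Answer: 3401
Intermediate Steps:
U = 23
X(T, f) = -4 + 2*f (X(T, f) = (-4 + f) + f = -4 + 2*f)
3359 + X(25, U) = 3359 + (-4 + 2*23) = 3359 + (-4 + 46) = 3359 + 42 = 3401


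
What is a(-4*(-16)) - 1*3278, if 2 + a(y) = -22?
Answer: -3302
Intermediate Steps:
a(y) = -24 (a(y) = -2 - 22 = -24)
a(-4*(-16)) - 1*3278 = -24 - 1*3278 = -24 - 3278 = -3302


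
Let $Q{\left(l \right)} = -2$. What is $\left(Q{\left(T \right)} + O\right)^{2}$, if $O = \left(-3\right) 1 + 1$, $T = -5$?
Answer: $16$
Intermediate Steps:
$O = -2$ ($O = -3 + 1 = -2$)
$\left(Q{\left(T \right)} + O\right)^{2} = \left(-2 - 2\right)^{2} = \left(-4\right)^{2} = 16$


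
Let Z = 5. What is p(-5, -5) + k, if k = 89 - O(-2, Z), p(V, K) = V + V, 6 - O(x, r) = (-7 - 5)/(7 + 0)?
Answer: 499/7 ≈ 71.286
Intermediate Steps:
O(x, r) = 54/7 (O(x, r) = 6 - (-7 - 5)/(7 + 0) = 6 - (-12)/7 = 6 - 1*(-12/7) = 6 + 12/7 = 54/7)
p(V, K) = 2*V
k = 569/7 (k = 89 - 1*54/7 = 89 - 54/7 = 569/7 ≈ 81.286)
p(-5, -5) + k = 2*(-5) + 569/7 = -10 + 569/7 = 499/7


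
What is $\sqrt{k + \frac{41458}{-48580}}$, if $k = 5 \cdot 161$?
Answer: $\frac{\sqrt{474449793090}}{24290} \approx 28.357$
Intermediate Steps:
$k = 805$
$\sqrt{k + \frac{41458}{-48580}} = \sqrt{805 + \frac{41458}{-48580}} = \sqrt{805 + 41458 \left(- \frac{1}{48580}\right)} = \sqrt{805 - \frac{20729}{24290}} = \sqrt{\frac{19532721}{24290}} = \frac{\sqrt{474449793090}}{24290}$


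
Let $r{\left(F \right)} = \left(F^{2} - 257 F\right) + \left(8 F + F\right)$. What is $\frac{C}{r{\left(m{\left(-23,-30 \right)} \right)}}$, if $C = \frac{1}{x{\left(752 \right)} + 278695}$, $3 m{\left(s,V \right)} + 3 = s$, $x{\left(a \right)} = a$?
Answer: $\frac{3}{1864842980} \approx 1.6087 \cdot 10^{-9}$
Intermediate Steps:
$m{\left(s,V \right)} = -1 + \frac{s}{3}$
$r{\left(F \right)} = F^{2} - 248 F$ ($r{\left(F \right)} = \left(F^{2} - 257 F\right) + 9 F = F^{2} - 248 F$)
$C = \frac{1}{279447}$ ($C = \frac{1}{752 + 278695} = \frac{1}{279447} \approx 3.5785 \cdot 10^{-6}$)
$\frac{C}{r{\left(m{\left(-23,-30 \right)} \right)}} = \frac{1}{279447 \left(-1 + \frac{1}{3} \left(-23\right)\right) \left(-248 + \left(-1 + \frac{1}{3} \left(-23\right)\right)\right)} = \frac{1}{279447 \left(-1 - \frac{23}{3}\right) \left(-248 - \frac{26}{3}\right)} = \frac{1}{279447 \left(- \frac{26 \left(-248 - \frac{26}{3}\right)}{3}\right)} = \frac{1}{279447 \left(\left(- \frac{26}{3}\right) \left(- \frac{770}{3}\right)\right)} = \frac{1}{279447 \cdot \frac{20020}{9}} = \frac{1}{279447} \cdot \frac{9}{20020} = \frac{3}{1864842980}$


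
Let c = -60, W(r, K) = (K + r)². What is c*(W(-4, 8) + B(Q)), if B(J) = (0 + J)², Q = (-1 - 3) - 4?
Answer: -4800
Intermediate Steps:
Q = -8 (Q = -4 - 4 = -8)
B(J) = J²
c*(W(-4, 8) + B(Q)) = -60*((8 - 4)² + (-8)²) = -60*(4² + 64) = -60*(16 + 64) = -60*80 = -4800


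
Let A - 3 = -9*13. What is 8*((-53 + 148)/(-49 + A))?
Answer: -760/163 ≈ -4.6626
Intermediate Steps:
A = -114 (A = 3 - 9*13 = 3 - 117 = -114)
8*((-53 + 148)/(-49 + A)) = 8*((-53 + 148)/(-49 - 114)) = 8*(95/(-163)) = 8*(95*(-1/163)) = 8*(-95/163) = -760/163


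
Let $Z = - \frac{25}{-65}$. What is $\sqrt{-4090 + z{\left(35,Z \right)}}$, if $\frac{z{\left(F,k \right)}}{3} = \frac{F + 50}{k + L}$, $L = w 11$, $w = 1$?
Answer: $\frac{i \sqrt{22274185}}{74} \approx 63.778 i$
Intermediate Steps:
$Z = \frac{5}{13}$ ($Z = \left(-25\right) \left(- \frac{1}{65}\right) = \frac{5}{13} \approx 0.38462$)
$L = 11$ ($L = 1 \cdot 11 = 11$)
$z{\left(F,k \right)} = \frac{3 \left(50 + F\right)}{11 + k}$ ($z{\left(F,k \right)} = 3 \frac{F + 50}{k + 11} = 3 \frac{50 + F}{11 + k} = \frac{3 \left(50 + F\right)}{11 + k}$)
$\sqrt{-4090 + z{\left(35,Z \right)}} = \sqrt{-4090 + \frac{3 \left(50 + 35\right)}{11 + \frac{5}{13}}} = \sqrt{-4090 + 3 \frac{1}{\frac{148}{13}} \cdot 85} = \sqrt{-4090 + 3 \cdot \frac{13}{148} \cdot 85} = \sqrt{-4090 + \frac{3315}{148}} = \sqrt{- \frac{602005}{148}} = \frac{i \sqrt{22274185}}{74}$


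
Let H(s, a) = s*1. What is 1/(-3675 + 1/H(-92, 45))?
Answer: -92/338101 ≈ -0.00027211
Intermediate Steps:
H(s, a) = s
1/(-3675 + 1/H(-92, 45)) = 1/(-3675 + 1/(-92)) = 1/(-3675 - 1/92) = 1/(-338101/92) = -92/338101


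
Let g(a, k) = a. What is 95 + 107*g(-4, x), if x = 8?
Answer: -333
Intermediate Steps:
95 + 107*g(-4, x) = 95 + 107*(-4) = 95 - 428 = -333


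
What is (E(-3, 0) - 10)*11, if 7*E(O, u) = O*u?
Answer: -110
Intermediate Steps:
E(O, u) = O*u/7 (E(O, u) = (O*u)/7 = O*u/7)
(E(-3, 0) - 10)*11 = ((1/7)*(-3)*0 - 10)*11 = (0 - 10)*11 = -10*11 = -110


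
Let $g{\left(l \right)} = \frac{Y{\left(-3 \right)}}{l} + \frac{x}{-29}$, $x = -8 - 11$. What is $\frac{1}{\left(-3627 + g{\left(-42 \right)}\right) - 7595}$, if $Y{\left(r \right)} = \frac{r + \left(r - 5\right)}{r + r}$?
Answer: $- \frac{7308}{82005907} \approx -8.9116 \cdot 10^{-5}$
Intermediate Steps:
$x = -19$ ($x = -8 - 11 = -19$)
$Y{\left(r \right)} = \frac{-5 + 2 r}{2 r}$ ($Y{\left(r \right)} = \frac{r + \left(r - 5\right)}{2 r} = \left(r + \left(-5 + r\right)\right) \frac{1}{2 r} = \left(-5 + 2 r\right) \frac{1}{2 r} = \frac{-5 + 2 r}{2 r}$)
$g{\left(l \right)} = \frac{19}{29} + \frac{11}{6 l}$ ($g{\left(l \right)} = \frac{\frac{1}{-3} \left(- \frac{5}{2} - 3\right)}{l} - \frac{19}{-29} = \frac{\left(- \frac{1}{3}\right) \left(- \frac{11}{2}\right)}{l} - - \frac{19}{29} = \frac{11}{6 l} + \frac{19}{29} = \frac{19}{29} + \frac{11}{6 l}$)
$\frac{1}{\left(-3627 + g{\left(-42 \right)}\right) - 7595} = \frac{1}{\left(-3627 + \frac{319 + 114 \left(-42\right)}{174 \left(-42\right)}\right) - 7595} = \frac{1}{\left(-3627 + \frac{1}{174} \left(- \frac{1}{42}\right) \left(319 - 4788\right)\right) - 7595} = \frac{1}{\left(-3627 + \frac{1}{174} \left(- \frac{1}{42}\right) \left(-4469\right)\right) - 7595} = \frac{1}{\left(-3627 + \frac{4469}{7308}\right) - 7595} = \frac{1}{- \frac{26501647}{7308} - 7595} = \frac{1}{- \frac{82005907}{7308}} = - \frac{7308}{82005907}$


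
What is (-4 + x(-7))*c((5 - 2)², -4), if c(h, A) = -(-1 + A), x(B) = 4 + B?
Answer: -35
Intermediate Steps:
c(h, A) = 1 - A
(-4 + x(-7))*c((5 - 2)², -4) = (-4 + (4 - 7))*(1 - 1*(-4)) = (-4 - 3)*(1 + 4) = -7*5 = -35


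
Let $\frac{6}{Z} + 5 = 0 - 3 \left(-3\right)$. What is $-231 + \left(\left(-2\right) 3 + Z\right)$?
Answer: $- \frac{471}{2} \approx -235.5$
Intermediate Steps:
$Z = \frac{3}{2}$ ($Z = \frac{6}{-5 + \left(0 - 3 \left(-3\right)\right)} = \frac{6}{-5 + \left(0 - -9\right)} = \frac{6}{-5 + \left(0 + 9\right)} = \frac{6}{-5 + 9} = \frac{6}{4} = 6 \cdot \frac{1}{4} = \frac{3}{2} \approx 1.5$)
$-231 + \left(\left(-2\right) 3 + Z\right) = -231 + \left(\left(-2\right) 3 + \frac{3}{2}\right) = -231 + \left(-6 + \frac{3}{2}\right) = -231 - \frac{9}{2} = - \frac{471}{2}$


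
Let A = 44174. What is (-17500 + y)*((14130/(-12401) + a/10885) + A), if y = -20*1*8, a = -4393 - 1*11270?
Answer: -21059459114847964/26996977 ≈ -7.8007e+8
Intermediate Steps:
a = -15663 (a = -4393 - 11270 = -15663)
y = -160 (y = -20*8 = -160)
(-17500 + y)*((14130/(-12401) + a/10885) + A) = (-17500 - 160)*((14130/(-12401) - 15663/10885) + 44174) = -17660*((14130*(-1/12401) - 15663*1/10885) + 44174) = -17660*((-14130/12401 - 15663/10885) + 44174) = -17660*(-348041913/134984885 + 44174) = -17660*5962474268077/134984885 = -21059459114847964/26996977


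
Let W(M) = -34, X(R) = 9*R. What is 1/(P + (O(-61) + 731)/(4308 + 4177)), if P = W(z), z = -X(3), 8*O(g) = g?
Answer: -67880/2302133 ≈ -0.029486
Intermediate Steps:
O(g) = g/8
z = -27 (z = -9*3 = -1*27 = -27)
P = -34
1/(P + (O(-61) + 731)/(4308 + 4177)) = 1/(-34 + ((⅛)*(-61) + 731)/(4308 + 4177)) = 1/(-34 + (-61/8 + 731)/8485) = 1/(-34 + (5787/8)*(1/8485)) = 1/(-34 + 5787/67880) = 1/(-2302133/67880) = -67880/2302133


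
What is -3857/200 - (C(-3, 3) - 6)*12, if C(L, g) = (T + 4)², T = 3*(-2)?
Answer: 943/200 ≈ 4.7150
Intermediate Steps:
T = -6
C(L, g) = 4 (C(L, g) = (-6 + 4)² = (-2)² = 4)
-3857/200 - (C(-3, 3) - 6)*12 = -3857/200 - (4 - 6)*12 = -3857*1/200 - (-2)*12 = -3857/200 - 1*(-24) = -3857/200 + 24 = 943/200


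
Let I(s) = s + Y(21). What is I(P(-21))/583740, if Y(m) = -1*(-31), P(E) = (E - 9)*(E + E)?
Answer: 1291/583740 ≈ 0.0022116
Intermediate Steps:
P(E) = 2*E*(-9 + E) (P(E) = (-9 + E)*(2*E) = 2*E*(-9 + E))
Y(m) = 31
I(s) = 31 + s (I(s) = s + 31 = 31 + s)
I(P(-21))/583740 = (31 + 2*(-21)*(-9 - 21))/583740 = (31 + 2*(-21)*(-30))*(1/583740) = (31 + 1260)*(1/583740) = 1291*(1/583740) = 1291/583740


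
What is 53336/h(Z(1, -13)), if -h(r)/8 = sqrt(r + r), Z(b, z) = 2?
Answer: -6667/2 ≈ -3333.5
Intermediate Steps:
h(r) = -8*sqrt(2)*sqrt(r) (h(r) = -8*sqrt(r + r) = -8*sqrt(2)*sqrt(r))
53336/h(Z(1, -13)) = 53336/((-8*sqrt(2)*sqrt(2))) = 53336/(-16) = 53336*(-1/16) = -6667/2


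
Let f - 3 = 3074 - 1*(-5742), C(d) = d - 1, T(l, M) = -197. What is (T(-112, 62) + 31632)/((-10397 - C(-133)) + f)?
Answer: -31435/1444 ≈ -21.769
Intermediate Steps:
C(d) = -1 + d
f = 8819 (f = 3 + (3074 - 1*(-5742)) = 3 + (3074 + 5742) = 3 + 8816 = 8819)
(T(-112, 62) + 31632)/((-10397 - C(-133)) + f) = (-197 + 31632)/((-10397 - (-1 - 133)) + 8819) = 31435/((-10397 - 1*(-134)) + 8819) = 31435/((-10397 + 134) + 8819) = 31435/(-10263 + 8819) = 31435/(-1444) = 31435*(-1/1444) = -31435/1444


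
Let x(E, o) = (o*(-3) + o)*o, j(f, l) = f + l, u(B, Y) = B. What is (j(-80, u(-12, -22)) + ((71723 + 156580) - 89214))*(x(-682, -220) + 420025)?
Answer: 44927305325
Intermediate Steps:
x(E, o) = -2*o**2 (x(E, o) = (-3*o + o)*o = (-2*o)*o = -2*o**2)
(j(-80, u(-12, -22)) + ((71723 + 156580) - 89214))*(x(-682, -220) + 420025) = ((-80 - 12) + ((71723 + 156580) - 89214))*(-2*(-220)**2 + 420025) = (-92 + (228303 - 89214))*(-2*48400 + 420025) = (-92 + 139089)*(-96800 + 420025) = 138997*323225 = 44927305325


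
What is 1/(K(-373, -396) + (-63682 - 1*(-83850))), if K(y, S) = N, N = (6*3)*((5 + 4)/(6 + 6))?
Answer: 2/40363 ≈ 4.9550e-5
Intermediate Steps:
N = 27/2 (N = 18*(9/12) = 18*(9*(1/12)) = 18*(¾) = 27/2 ≈ 13.500)
K(y, S) = 27/2
1/(K(-373, -396) + (-63682 - 1*(-83850))) = 1/(27/2 + (-63682 - 1*(-83850))) = 1/(27/2 + (-63682 + 83850)) = 1/(27/2 + 20168) = 1/(40363/2) = 2/40363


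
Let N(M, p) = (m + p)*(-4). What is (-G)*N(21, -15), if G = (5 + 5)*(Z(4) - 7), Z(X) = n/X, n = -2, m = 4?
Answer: 3300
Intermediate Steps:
N(M, p) = -16 - 4*p (N(M, p) = (4 + p)*(-4) = -16 - 4*p)
Z(X) = -2/X
G = -75 (G = (5 + 5)*(-2/4 - 7) = 10*(-2*¼ - 7) = 10*(-½ - 7) = 10*(-15/2) = -75)
(-G)*N(21, -15) = (-1*(-75))*(-16 - 4*(-15)) = 75*(-16 + 60) = 75*44 = 3300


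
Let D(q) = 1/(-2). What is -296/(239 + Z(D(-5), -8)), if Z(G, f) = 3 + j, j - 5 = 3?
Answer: -148/125 ≈ -1.1840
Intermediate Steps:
j = 8 (j = 5 + 3 = 8)
D(q) = -½
Z(G, f) = 11 (Z(G, f) = 3 + 8 = 11)
-296/(239 + Z(D(-5), -8)) = -296/(239 + 11) = -296/250 = (1/250)*(-296) = -148/125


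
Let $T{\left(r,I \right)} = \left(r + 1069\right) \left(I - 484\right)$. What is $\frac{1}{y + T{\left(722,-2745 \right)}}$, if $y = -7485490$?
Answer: $- \frac{1}{13268629} \approx -7.5366 \cdot 10^{-8}$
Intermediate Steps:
$T{\left(r,I \right)} = \left(-484 + I\right) \left(1069 + r\right)$ ($T{\left(r,I \right)} = \left(1069 + r\right) \left(-484 + I\right) = \left(-484 + I\right) \left(1069 + r\right)$)
$\frac{1}{y + T{\left(722,-2745 \right)}} = \frac{1}{-7485490 - 5783139} = \frac{1}{-13268629} = - \frac{1}{13268629}$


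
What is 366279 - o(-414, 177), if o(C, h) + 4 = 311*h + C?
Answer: 311650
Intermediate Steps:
o(C, h) = -4 + C + 311*h (o(C, h) = -4 + (311*h + C) = -4 + (C + 311*h) = -4 + C + 311*h)
366279 - o(-414, 177) = 366279 - (-4 - 414 + 311*177) = 366279 - (-4 - 414 + 55047) = 366279 - 1*54629 = 366279 - 54629 = 311650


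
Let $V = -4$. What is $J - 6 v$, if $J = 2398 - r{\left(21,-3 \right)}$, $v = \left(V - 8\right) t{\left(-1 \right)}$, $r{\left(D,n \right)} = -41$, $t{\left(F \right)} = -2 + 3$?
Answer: $2511$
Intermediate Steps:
$t{\left(F \right)} = 1$
$v = -12$ ($v = \left(-4 - 8\right) 1 = \left(-12\right) 1 = -12$)
$J = 2439$ ($J = 2398 - -41 = 2398 + 41 = 2439$)
$J - 6 v = 2439 - -72 = 2439 + 72 = 2511$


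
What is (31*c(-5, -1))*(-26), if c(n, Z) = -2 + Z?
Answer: 2418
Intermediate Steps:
(31*c(-5, -1))*(-26) = (31*(-2 - 1))*(-26) = (31*(-3))*(-26) = -93*(-26) = 2418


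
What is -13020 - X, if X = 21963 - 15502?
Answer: -19481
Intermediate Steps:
X = 6461
-13020 - X = -13020 - 1*6461 = -13020 - 6461 = -19481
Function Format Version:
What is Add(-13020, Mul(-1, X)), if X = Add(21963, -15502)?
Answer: -19481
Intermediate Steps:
X = 6461
Add(-13020, Mul(-1, X)) = Add(-13020, Mul(-1, 6461)) = Add(-13020, -6461) = -19481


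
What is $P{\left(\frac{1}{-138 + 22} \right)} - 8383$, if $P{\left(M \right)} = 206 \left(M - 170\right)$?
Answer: $- \frac{2517477}{58} \approx -43405.0$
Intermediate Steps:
$P{\left(M \right)} = -35020 + 206 M$ ($P{\left(M \right)} = 206 \left(-170 + M\right) = -35020 + 206 M$)
$P{\left(\frac{1}{-138 + 22} \right)} - 8383 = \left(-35020 + \frac{206}{-138 + 22}\right) - 8383 = \left(-35020 + \frac{206}{-116}\right) - 8383 = \left(-35020 + 206 \left(- \frac{1}{116}\right)\right) - 8383 = \left(-35020 - \frac{103}{58}\right) - 8383 = - \frac{2031263}{58} - 8383 = - \frac{2517477}{58}$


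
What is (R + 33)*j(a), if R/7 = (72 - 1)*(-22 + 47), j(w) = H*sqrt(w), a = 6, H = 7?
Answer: 87206*sqrt(6) ≈ 2.1361e+5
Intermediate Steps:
j(w) = 7*sqrt(w)
R = 12425 (R = 7*((72 - 1)*(-22 + 47)) = 7*(71*25) = 7*1775 = 12425)
(R + 33)*j(a) = (12425 + 33)*(7*sqrt(6)) = 12458*(7*sqrt(6)) = 87206*sqrt(6)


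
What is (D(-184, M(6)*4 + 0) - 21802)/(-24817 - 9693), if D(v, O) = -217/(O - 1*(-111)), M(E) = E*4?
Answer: 4513231/7143570 ≈ 0.63179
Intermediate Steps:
M(E) = 4*E
D(v, O) = -217/(111 + O) (D(v, O) = -217/(O + 111) = -217/(111 + O))
(D(-184, M(6)*4 + 0) - 21802)/(-24817 - 9693) = (-217/(111 + ((4*6)*4 + 0)) - 21802)/(-24817 - 9693) = (-217/(111 + (24*4 + 0)) - 21802)/(-34510) = (-217/(111 + (96 + 0)) - 21802)*(-1/34510) = (-217/(111 + 96) - 21802)*(-1/34510) = (-217/207 - 21802)*(-1/34510) = -4513231/207*(-1/34510) = 4513231/7143570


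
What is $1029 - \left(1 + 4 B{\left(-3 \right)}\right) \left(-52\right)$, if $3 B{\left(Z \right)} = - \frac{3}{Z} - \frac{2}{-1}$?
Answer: $1289$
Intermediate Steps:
$B{\left(Z \right)} = \frac{2}{3} - \frac{1}{Z}$ ($B{\left(Z \right)} = \frac{- \frac{3}{Z} - \frac{2}{-1}}{3} = \frac{- \frac{3}{Z} - -2}{3} = \frac{- \frac{3}{Z} + 2}{3} = \frac{2 - \frac{3}{Z}}{3} = \frac{2}{3} - \frac{1}{Z}$)
$1029 - \left(1 + 4 B{\left(-3 \right)}\right) \left(-52\right) = 1029 - \left(1 + 4 \left(\frac{2}{3} - \frac{1}{-3}\right)\right) \left(-52\right) = 1029 - \left(1 + 4 \left(\frac{2}{3} - - \frac{1}{3}\right)\right) \left(-52\right) = 1029 - \left(1 + 4 \left(\frac{2}{3} + \frac{1}{3}\right)\right) \left(-52\right) = 1029 - \left(1 + 4 \cdot 1\right) \left(-52\right) = 1029 - \left(1 + 4\right) \left(-52\right) = 1029 - 5 \left(-52\right) = 1029 - -260 = 1029 + 260 = 1289$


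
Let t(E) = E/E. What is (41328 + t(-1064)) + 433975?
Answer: 475304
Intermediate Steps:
t(E) = 1
(41328 + t(-1064)) + 433975 = (41328 + 1) + 433975 = 41329 + 433975 = 475304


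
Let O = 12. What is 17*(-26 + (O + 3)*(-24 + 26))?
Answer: 68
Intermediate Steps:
17*(-26 + (O + 3)*(-24 + 26)) = 17*(-26 + (12 + 3)*(-24 + 26)) = 17*(-26 + 15*2) = 17*(-26 + 30) = 17*4 = 68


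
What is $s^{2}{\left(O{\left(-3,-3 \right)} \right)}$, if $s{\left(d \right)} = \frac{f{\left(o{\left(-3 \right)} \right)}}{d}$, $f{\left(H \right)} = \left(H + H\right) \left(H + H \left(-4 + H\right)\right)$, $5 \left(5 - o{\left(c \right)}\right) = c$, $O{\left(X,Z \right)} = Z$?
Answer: $\frac{415507456}{140625} \approx 2954.7$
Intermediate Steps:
$o{\left(c \right)} = 5 - \frac{c}{5}$
$f{\left(H \right)} = 2 H \left(H + H \left(-4 + H\right)\right)$
$s{\left(d \right)} = \frac{20384}{125 d}$ ($s{\left(d \right)} = \frac{2 \left(5 - - \frac{3}{5}\right)^{2} \left(-3 + \left(5 - - \frac{3}{5}\right)\right)}{d} = \frac{2 \left(5 + \frac{3}{5}\right)^{2} \left(-3 + \left(5 + \frac{3}{5}\right)\right)}{d} = \frac{2 \left(\frac{28}{5}\right)^{2} \left(-3 + \frac{28}{5}\right)}{d} = \frac{2 \cdot \frac{784}{25} \cdot \frac{13}{5}}{d} = \frac{20384}{125 d}$)
$s^{2}{\left(O{\left(-3,-3 \right)} \right)} = \left(\frac{20384}{125 \left(-3\right)}\right)^{2} = \left(\frac{20384}{125} \left(- \frac{1}{3}\right)\right)^{2} = \left(- \frac{20384}{375}\right)^{2} = \frac{415507456}{140625}$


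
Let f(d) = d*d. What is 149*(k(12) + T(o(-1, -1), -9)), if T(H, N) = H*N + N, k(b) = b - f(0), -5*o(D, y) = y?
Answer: 894/5 ≈ 178.80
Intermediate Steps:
o(D, y) = -y/5
f(d) = d**2
k(b) = b (k(b) = b - 1*0**2 = b - 1*0 = b + 0 = b)
T(H, N) = N + H*N
149*(k(12) + T(o(-1, -1), -9)) = 149*(12 - 9*(1 - 1/5*(-1))) = 149*(12 - 9*(1 + 1/5)) = 149*(12 - 9*6/5) = 149*(12 - 54/5) = 149*(6/5) = 894/5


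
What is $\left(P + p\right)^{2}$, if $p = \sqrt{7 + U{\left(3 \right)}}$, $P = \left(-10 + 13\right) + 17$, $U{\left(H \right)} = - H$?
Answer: $484$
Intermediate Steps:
$P = 20$ ($P = 3 + 17 = 20$)
$p = 2$ ($p = \sqrt{7 - 3} = \sqrt{4} = 2$)
$\left(P + p\right)^{2} = \left(20 + 2\right)^{2} = 22^{2} = 484$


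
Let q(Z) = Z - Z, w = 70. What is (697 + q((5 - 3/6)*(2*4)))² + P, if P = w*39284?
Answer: 3235689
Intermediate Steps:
q(Z) = 0
P = 2749880 (P = 70*39284 = 2749880)
(697 + q((5 - 3/6)*(2*4)))² + P = (697 + 0)² + 2749880 = 697² + 2749880 = 485809 + 2749880 = 3235689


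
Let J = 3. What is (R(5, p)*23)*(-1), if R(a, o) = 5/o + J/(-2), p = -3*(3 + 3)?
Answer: 368/9 ≈ 40.889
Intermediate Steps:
p = -18 (p = -3*6 = -18)
R(a, o) = -3/2 + 5/o (R(a, o) = 5/o + 3/(-2) = 5/o + 3*(-½) = 5/o - 3/2 = -3/2 + 5/o)
(R(5, p)*23)*(-1) = ((-3/2 + 5/(-18))*23)*(-1) = ((-3/2 + 5*(-1/18))*23)*(-1) = ((-3/2 - 5/18)*23)*(-1) = -16/9*23*(-1) = -368/9*(-1) = 368/9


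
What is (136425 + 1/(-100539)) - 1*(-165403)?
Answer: 30345485291/100539 ≈ 3.0183e+5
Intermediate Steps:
(136425 + 1/(-100539)) - 1*(-165403) = (136425 - 1/100539) + 165403 = 13716033074/100539 + 165403 = 30345485291/100539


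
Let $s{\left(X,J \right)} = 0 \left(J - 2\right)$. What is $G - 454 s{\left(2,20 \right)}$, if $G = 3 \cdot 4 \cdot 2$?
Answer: $24$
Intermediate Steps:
$G = 24$ ($G = 12 \cdot 2 = 24$)
$s{\left(X,J \right)} = 0$ ($s{\left(X,J \right)} = 0 \left(-2 + J\right) = 0$)
$G - 454 s{\left(2,20 \right)} = 24 - 0 = 24 + 0 = 24$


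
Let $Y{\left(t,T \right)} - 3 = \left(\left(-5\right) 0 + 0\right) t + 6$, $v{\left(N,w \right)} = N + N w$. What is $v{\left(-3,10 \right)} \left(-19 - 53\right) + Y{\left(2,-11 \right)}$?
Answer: $2385$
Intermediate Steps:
$Y{\left(t,T \right)} = 9$ ($Y{\left(t,T \right)} = 3 + \left(\left(\left(-5\right) 0 + 0\right) t + 6\right) = 3 + \left(\left(0 + 0\right) t + 6\right) = 3 + \left(0 t + 6\right) = 3 + \left(0 + 6\right) = 3 + 6 = 9$)
$v{\left(-3,10 \right)} \left(-19 - 53\right) + Y{\left(2,-11 \right)} = - 3 \left(1 + 10\right) \left(-19 - 53\right) + 9 = \left(-3\right) 11 \left(-19 - 53\right) + 9 = \left(-33\right) \left(-72\right) + 9 = 2376 + 9 = 2385$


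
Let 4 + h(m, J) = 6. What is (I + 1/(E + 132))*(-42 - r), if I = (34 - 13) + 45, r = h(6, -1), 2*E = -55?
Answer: -55184/19 ≈ -2904.4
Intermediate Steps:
E = -55/2 (E = (½)*(-55) = -55/2 ≈ -27.500)
h(m, J) = 2 (h(m, J) = -4 + 6 = 2)
r = 2
I = 66 (I = 21 + 45 = 66)
(I + 1/(E + 132))*(-42 - r) = (66 + 1/(-55/2 + 132))*(-42 - 1*2) = (66 + 1/(209/2))*(-42 - 2) = (66 + 2/209)*(-44) = (13796/209)*(-44) = -55184/19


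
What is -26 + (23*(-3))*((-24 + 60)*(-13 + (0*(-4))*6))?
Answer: 32266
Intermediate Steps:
-26 + (23*(-3))*((-24 + 60)*(-13 + (0*(-4))*6)) = -26 - 2484*(-13 + 0*6) = -26 - 2484*(-13 + 0) = -26 - 2484*(-13) = -26 - 69*(-468) = -26 + 32292 = 32266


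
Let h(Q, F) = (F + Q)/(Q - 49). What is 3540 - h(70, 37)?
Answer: 74233/21 ≈ 3534.9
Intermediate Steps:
h(Q, F) = (F + Q)/(-49 + Q)
3540 - h(70, 37) = 3540 - (37 + 70)/(-49 + 70) = 3540 - 107/21 = 74233/21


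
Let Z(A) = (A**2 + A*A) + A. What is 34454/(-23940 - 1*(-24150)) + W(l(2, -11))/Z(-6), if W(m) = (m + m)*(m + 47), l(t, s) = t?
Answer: 9187/55 ≈ 167.04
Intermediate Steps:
W(m) = 2*m*(47 + m) (W(m) = (2*m)*(47 + m) = 2*m*(47 + m))
Z(A) = A + 2*A**2 (Z(A) = (A**2 + A**2) + A = 2*A**2 + A = A + 2*A**2)
34454/(-23940 - 1*(-24150)) + W(l(2, -11))/Z(-6) = 34454/(-23940 - 1*(-24150)) + (2*2*(47 + 2))/((-6*(1 + 2*(-6)))) = 34454/(-23940 + 24150) + (2*2*49)/((-6*(1 - 12))) = 34454/210 + 196/((-6*(-11))) = 34454*(1/210) + 196/66 = 2461/15 + 196*(1/66) = 2461/15 + 98/33 = 9187/55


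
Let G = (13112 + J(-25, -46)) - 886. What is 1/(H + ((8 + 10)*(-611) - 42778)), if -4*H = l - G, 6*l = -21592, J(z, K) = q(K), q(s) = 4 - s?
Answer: -3/149422 ≈ -2.0077e-5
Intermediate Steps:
J(z, K) = 4 - K
l = -10796/3 (l = (⅙)*(-21592) = -10796/3 ≈ -3598.7)
G = 12276 (G = (13112 + (4 - 1*(-46))) - 886 = (13112 + (4 + 46)) - 886 = (13112 + 50) - 886 = 13162 - 886 = 12276)
H = 11906/3 (H = -(-10796/3 - 1*12276)/4 = -(-10796/3 - 12276)/4 = -¼*(-47624/3) = 11906/3 ≈ 3968.7)
1/(H + ((8 + 10)*(-611) - 42778)) = 1/(11906/3 + ((8 + 10)*(-611) - 42778)) = 1/(11906/3 + (18*(-611) - 42778)) = 1/(11906/3 + (-10998 - 42778)) = 1/(11906/3 - 53776) = 1/(-149422/3) = -3/149422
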